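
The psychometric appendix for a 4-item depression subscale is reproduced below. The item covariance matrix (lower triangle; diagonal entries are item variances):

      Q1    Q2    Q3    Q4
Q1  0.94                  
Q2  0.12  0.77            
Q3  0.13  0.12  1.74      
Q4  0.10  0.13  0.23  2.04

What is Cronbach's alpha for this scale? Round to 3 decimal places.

sum of item variances = 0.94 + 0.77 + 1.74 + 2.04 = 5.49
Sum of the distinct covariances = 0.83
total variance = 5.49 + 2 × 0.83 = 7.15
α = (k/(k−1))·(1 − sum of item variances/total variance) = (4/3)·(1 − 5.49/7.15) = 0.310

α = 0.310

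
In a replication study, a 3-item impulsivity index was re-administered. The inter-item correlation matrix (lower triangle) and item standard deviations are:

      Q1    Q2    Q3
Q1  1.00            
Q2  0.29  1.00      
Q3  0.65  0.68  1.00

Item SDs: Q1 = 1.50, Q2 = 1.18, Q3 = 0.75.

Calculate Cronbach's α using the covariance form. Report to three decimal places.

Cronbach's α = 0.701

Σσ²ᵢ = 1.50² + 1.18² + 0.75² = 4.2049
Covariances σ_ij = r_ij · s_i · s_j:
  σ(Q1,Q2) = 0.29 × 1.50 × 1.18 = 0.5133
  σ(Q1,Q3) = 0.65 × 1.50 × 0.75 = 0.7313
  σ(Q2,Q3) = 0.68 × 1.18 × 0.75 = 0.6018
σ²_T = Σσ²ᵢ + 2·Σσ_ij = 4.2049 + 2 × 1.8464 = 7.8977
α = (3/2)·(1 − 4.2049/7.8977) = 0.701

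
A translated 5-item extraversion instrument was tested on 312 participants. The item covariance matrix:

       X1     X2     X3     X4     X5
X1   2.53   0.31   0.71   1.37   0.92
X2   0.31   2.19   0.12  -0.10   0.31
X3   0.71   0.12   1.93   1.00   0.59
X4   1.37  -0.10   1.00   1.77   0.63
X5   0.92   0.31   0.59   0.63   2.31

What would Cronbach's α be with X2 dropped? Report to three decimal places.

Remaining items: X1, X3, X4, X5 (k = 4).
ΣVar(i) = 2.53 + 1.93 + 1.77 + 2.31 = 8.54
total variance = 8.54 + 2 × 5.22 = 18.98
α (item deleted) = (4/3)·(1 − 8.54/18.98) = 0.733

α = 0.733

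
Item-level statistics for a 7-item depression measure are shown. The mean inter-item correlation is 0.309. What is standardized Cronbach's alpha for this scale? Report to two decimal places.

Standardized α = k·r̄ / (1 + (k−1)·r̄) = 7 × 0.309 / (1 + 6 × 0.309)
  = 2.1630 / 2.8540 = 0.76

α = 0.76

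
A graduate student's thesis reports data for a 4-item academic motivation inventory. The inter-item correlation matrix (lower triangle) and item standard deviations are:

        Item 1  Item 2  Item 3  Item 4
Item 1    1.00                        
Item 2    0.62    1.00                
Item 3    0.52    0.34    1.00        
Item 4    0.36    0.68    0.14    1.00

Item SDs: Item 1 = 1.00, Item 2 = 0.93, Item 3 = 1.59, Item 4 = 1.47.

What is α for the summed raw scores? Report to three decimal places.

α = 0.706

Σσ²ᵢ = 1.00² + 0.93² + 1.59² + 1.47² = 6.5539
Covariances σ_ij = r_ij · s_i · s_j:
  σ(Item 1,Item 2) = 0.62 × 1.00 × 0.93 = 0.5766
  σ(Item 1,Item 3) = 0.52 × 1.00 × 1.59 = 0.8268
  σ(Item 1,Item 4) = 0.36 × 1.00 × 1.47 = 0.5292
  σ(Item 2,Item 3) = 0.34 × 0.93 × 1.59 = 0.5028
  σ(Item 2,Item 4) = 0.68 × 0.93 × 1.47 = 0.9296
  σ(Item 3,Item 4) = 0.14 × 1.59 × 1.47 = 0.3272
σ²_T = Σσ²ᵢ + 2·Σσ_ij = 6.5539 + 2 × 3.6922 = 13.9383
α = (4/3)·(1 − 6.5539/13.9383) = 0.706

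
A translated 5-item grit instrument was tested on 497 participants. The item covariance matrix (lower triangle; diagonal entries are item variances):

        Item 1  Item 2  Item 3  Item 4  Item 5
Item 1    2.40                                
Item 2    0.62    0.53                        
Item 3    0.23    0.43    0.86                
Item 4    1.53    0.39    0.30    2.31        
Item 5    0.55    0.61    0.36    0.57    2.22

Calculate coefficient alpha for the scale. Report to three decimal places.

Σσ²ᵢ = 2.40 + 0.53 + 0.86 + 2.31 + 2.22 = 8.32
Sum of the distinct covariances = 5.59
total variance = 8.32 + 2 × 5.59 = 19.50
α = (k/(k−1))·(1 − Σσ²ᵢ/total variance) = (5/4)·(1 − 8.32/19.50) = 0.717

α = 0.717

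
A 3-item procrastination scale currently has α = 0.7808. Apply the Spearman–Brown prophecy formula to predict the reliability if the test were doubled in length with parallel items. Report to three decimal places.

Length factor m = 2
α' = m·α / (1 + (m−1)·α)
   = 2 × 0.7808 / (1 + (2 − 1) × 0.7808)
   = 1.5616 / 1.7808 = 0.877

predicted reliability = 0.877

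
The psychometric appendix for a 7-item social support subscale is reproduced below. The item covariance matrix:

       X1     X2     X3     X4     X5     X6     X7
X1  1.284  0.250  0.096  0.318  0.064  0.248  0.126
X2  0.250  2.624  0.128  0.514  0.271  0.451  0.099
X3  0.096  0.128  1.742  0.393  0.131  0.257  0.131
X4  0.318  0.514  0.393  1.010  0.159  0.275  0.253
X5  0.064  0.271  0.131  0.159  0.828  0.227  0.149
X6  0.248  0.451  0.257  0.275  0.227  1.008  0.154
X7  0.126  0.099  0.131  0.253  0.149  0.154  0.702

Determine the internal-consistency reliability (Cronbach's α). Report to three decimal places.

α = 0.589

Σσ²ᵢ = 1.284 + 2.624 + 1.742 + 1.010 + 0.828 + 1.008 + 0.702 = 9.198
Sum of the distinct covariances = 4.694
total variance = 9.198 + 2 × 4.694 = 18.586
α = (k/(k−1))·(1 − Σσ²ᵢ/total variance) = (7/6)·(1 − 9.198/18.586) = 0.589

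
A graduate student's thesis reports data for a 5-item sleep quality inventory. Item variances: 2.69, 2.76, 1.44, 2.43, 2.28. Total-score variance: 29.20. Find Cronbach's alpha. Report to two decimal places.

sum of item variances = 2.69 + 2.76 + 1.44 + 2.43 + 2.28 = 11.60
α = (k/(k−1))·(1 − sum of item variances/Var(T)) = (5/4)·(1 − 11.60/29.20) = 0.75

Cronbach's alpha = 0.75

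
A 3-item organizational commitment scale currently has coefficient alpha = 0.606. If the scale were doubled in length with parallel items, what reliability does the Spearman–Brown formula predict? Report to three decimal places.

Length factor m = 2
α' = m·α / (1 + (m−1)·α)
   = 2 × 0.606 / (1 + (2 − 1) × 0.606)
   = 1.2120 / 1.6060 = 0.755

predicted reliability = 0.755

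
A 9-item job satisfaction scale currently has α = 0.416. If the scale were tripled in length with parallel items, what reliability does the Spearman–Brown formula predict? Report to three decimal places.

predicted reliability = 0.681

Length factor m = 3
α' = m·α / (1 + (m−1)·α)
   = 3 × 0.416 / (1 + (3 − 1) × 0.416)
   = 1.2480 / 1.8320 = 0.681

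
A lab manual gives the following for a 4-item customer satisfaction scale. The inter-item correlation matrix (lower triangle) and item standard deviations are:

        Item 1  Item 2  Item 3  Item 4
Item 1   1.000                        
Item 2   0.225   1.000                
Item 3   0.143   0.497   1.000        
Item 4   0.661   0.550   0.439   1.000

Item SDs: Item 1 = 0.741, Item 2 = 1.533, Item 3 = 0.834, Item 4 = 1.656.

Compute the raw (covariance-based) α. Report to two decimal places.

Σσ²ᵢ = 0.741² + 1.533² + 0.834² + 1.656² = 6.3371
Covariances σ_ij = r_ij · s_i · s_j:
  σ(Item 1,Item 2) = 0.225 × 0.741 × 1.533 = 0.2556
  σ(Item 1,Item 3) = 0.143 × 0.741 × 0.834 = 0.0884
  σ(Item 1,Item 4) = 0.661 × 0.741 × 1.656 = 0.8111
  σ(Item 2,Item 3) = 0.497 × 1.533 × 0.834 = 0.6354
  σ(Item 2,Item 4) = 0.550 × 1.533 × 1.656 = 1.3963
  σ(Item 3,Item 4) = 0.439 × 0.834 × 1.656 = 0.6063
σ²_T = Σσ²ᵢ + 2·Σσ_ij = 6.3371 + 2 × 3.7931 = 13.9233
α = (4/3)·(1 − 6.3371/13.9233) = 0.73

α = 0.73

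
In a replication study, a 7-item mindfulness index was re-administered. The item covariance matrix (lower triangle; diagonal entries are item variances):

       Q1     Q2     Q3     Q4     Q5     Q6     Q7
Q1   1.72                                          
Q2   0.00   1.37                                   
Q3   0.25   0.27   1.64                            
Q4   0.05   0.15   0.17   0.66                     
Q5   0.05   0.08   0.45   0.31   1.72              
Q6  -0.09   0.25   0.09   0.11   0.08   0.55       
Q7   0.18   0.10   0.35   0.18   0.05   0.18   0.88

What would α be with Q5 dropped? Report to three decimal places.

α = 0.476

Remaining items: Q1, Q2, Q3, Q4, Q6, Q7 (k = 6).
sum of item variances = 1.72 + 1.37 + 1.64 + 0.66 + 0.55 + 0.88 = 6.82
σ²_T = 6.82 + 2 × 2.24 = 11.30
α (item deleted) = (6/5)·(1 − 6.82/11.30) = 0.476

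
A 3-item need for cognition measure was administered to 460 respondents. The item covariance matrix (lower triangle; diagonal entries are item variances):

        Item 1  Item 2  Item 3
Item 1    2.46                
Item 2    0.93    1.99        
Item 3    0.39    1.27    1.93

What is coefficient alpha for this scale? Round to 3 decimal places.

sum of item variances = 2.46 + 1.99 + 1.93 = 6.38
Sum of the distinct covariances = 2.59
Var(T) = 6.38 + 2 × 2.59 = 11.56
α = (k/(k−1))·(1 − sum of item variances/Var(T)) = (3/2)·(1 − 6.38/11.56) = 0.672

α = 0.672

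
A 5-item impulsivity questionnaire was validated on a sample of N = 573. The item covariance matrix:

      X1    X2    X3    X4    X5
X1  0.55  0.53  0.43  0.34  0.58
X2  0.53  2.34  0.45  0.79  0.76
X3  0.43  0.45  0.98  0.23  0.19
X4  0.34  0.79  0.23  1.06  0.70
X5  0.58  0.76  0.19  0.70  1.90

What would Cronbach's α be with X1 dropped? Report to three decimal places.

Cronbach's α = 0.665

Remaining items: X2, X3, X4, X5 (k = 4).
Σσᵢ² = 2.34 + 0.98 + 1.06 + 1.90 = 6.28
σ²_total = 6.28 + 2 × 3.12 = 12.52
α (item deleted) = (4/3)·(1 − 6.28/12.52) = 0.665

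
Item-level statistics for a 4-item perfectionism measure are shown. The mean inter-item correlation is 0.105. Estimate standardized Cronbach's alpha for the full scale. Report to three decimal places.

α = 0.319

Standardized α = k·r̄ / (1 + (k−1)·r̄) = 4 × 0.105 / (1 + 3 × 0.105)
  = 0.4200 / 1.3150 = 0.319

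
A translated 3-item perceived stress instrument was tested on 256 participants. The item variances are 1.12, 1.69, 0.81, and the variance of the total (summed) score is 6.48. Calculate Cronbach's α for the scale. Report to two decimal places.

Σσ²ᵢ = 1.12 + 1.69 + 0.81 = 3.62
α = (k/(k−1))·(1 − Σσ²ᵢ/Var(T)) = (3/2)·(1 − 3.62/6.48) = 0.66

Cronbach's α = 0.66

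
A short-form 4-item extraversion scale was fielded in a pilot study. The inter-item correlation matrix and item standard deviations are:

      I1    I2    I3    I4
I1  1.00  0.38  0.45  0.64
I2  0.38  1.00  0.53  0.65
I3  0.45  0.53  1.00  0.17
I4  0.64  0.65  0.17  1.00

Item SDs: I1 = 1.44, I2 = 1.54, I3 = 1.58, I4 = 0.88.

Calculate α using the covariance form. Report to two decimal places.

α = 0.76

Σσ²ᵢ = 1.44² + 1.54² + 1.58² + 0.88² = 7.7160
Covariances σ_ij = r_ij · s_i · s_j:
  σ(I1,I2) = 0.38 × 1.44 × 1.54 = 0.8427
  σ(I1,I3) = 0.45 × 1.44 × 1.58 = 1.0238
  σ(I1,I4) = 0.64 × 1.44 × 0.88 = 0.8110
  σ(I2,I3) = 0.53 × 1.54 × 1.58 = 1.2896
  σ(I2,I4) = 0.65 × 1.54 × 0.88 = 0.8809
  σ(I3,I4) = 0.17 × 1.58 × 0.88 = 0.2364
σ²_T = Σσ²ᵢ + 2·Σσ_ij = 7.7160 + 2 × 5.0844 = 17.8848
α = (4/3)·(1 − 7.7160/17.8848) = 0.76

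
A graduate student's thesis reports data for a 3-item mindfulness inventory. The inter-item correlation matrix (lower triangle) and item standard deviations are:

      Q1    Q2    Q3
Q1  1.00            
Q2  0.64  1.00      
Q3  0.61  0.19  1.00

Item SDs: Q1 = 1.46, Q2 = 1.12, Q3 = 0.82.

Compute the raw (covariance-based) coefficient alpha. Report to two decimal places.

Σσ²ᵢ = 1.46² + 1.12² + 0.82² = 4.0584
Covariances σ_ij = r_ij · s_i · s_j:
  σ(Q1,Q2) = 0.64 × 1.46 × 1.12 = 1.0465
  σ(Q1,Q3) = 0.61 × 1.46 × 0.82 = 0.7303
  σ(Q2,Q3) = 0.19 × 1.12 × 0.82 = 0.1745
σ²_T = Σσ²ᵢ + 2·Σσ_ij = 4.0584 + 2 × 1.9513 = 7.9610
α = (3/2)·(1 − 4.0584/7.9610) = 0.74

α = 0.74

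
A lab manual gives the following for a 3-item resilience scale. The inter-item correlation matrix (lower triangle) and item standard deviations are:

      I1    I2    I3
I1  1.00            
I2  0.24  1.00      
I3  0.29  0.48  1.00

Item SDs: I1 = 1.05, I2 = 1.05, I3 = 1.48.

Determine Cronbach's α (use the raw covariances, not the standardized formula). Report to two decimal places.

α = 0.60

Σσ²ᵢ = 1.05² + 1.05² + 1.48² = 4.3954
Covariances σ_ij = r_ij · s_i · s_j:
  σ(I1,I2) = 0.24 × 1.05 × 1.05 = 0.2646
  σ(I1,I3) = 0.29 × 1.05 × 1.48 = 0.4507
  σ(I2,I3) = 0.48 × 1.05 × 1.48 = 0.7459
σ²_T = Σσ²ᵢ + 2·Σσ_ij = 4.3954 + 2 × 1.4612 = 7.3178
α = (3/2)·(1 − 4.3954/7.3178) = 0.60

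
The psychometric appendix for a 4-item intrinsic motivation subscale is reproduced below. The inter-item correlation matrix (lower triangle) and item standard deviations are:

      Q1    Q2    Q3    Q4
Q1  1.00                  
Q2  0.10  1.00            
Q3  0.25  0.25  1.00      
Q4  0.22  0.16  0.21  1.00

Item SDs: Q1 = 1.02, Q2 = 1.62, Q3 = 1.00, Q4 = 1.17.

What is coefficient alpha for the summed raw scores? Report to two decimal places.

Σσ²ᵢ = 1.02² + 1.62² + 1.00² + 1.17² = 6.0337
Covariances σ_ij = r_ij · s_i · s_j:
  σ(Q1,Q2) = 0.10 × 1.02 × 1.62 = 0.1652
  σ(Q1,Q3) = 0.25 × 1.02 × 1.00 = 0.2550
  σ(Q1,Q4) = 0.22 × 1.02 × 1.17 = 0.2625
  σ(Q2,Q3) = 0.25 × 1.62 × 1.00 = 0.4050
  σ(Q2,Q4) = 0.16 × 1.62 × 1.17 = 0.3033
  σ(Q3,Q4) = 0.21 × 1.00 × 1.17 = 0.2457
σ²_T = Σσ²ᵢ + 2·Σσ_ij = 6.0337 + 2 × 1.6367 = 9.3071
α = (4/3)·(1 − 6.0337/9.3071) = 0.47

coefficient alpha = 0.47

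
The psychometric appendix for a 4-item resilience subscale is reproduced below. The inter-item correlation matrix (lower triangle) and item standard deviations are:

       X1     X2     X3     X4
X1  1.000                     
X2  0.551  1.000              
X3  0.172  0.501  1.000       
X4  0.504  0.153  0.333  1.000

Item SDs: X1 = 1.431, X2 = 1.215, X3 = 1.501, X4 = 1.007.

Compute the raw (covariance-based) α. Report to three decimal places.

α = 0.691

Σσ²ᵢ = 1.431² + 1.215² + 1.501² + 1.007² = 6.7910
Covariances σ_ij = r_ij · s_i · s_j:
  σ(X1,X2) = 0.551 × 1.431 × 1.215 = 0.9580
  σ(X1,X3) = 0.172 × 1.431 × 1.501 = 0.3694
  σ(X1,X4) = 0.504 × 1.431 × 1.007 = 0.7263
  σ(X2,X3) = 0.501 × 1.215 × 1.501 = 0.9137
  σ(X2,X4) = 0.153 × 1.215 × 1.007 = 0.1872
  σ(X3,X4) = 0.333 × 1.501 × 1.007 = 0.5033
σ²_T = Σσ²ᵢ + 2·Σσ_ij = 6.7910 + 2 × 3.6579 = 14.1068
α = (4/3)·(1 − 6.7910/14.1068) = 0.691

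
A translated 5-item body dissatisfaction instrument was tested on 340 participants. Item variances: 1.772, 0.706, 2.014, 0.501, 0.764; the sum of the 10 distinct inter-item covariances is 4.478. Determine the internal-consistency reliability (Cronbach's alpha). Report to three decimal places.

α = 0.761

ΣVar(i) = 1.772 + 0.706 + 2.014 + 0.501 + 0.764 = 5.757
Sum of distinct covariances = 4.478
σ²_T = ΣVar(i) + 2·Σcov = 5.757 + 2 × 4.478 = 14.713
α = (5/4)·(1 − 5.757/14.713) = 0.761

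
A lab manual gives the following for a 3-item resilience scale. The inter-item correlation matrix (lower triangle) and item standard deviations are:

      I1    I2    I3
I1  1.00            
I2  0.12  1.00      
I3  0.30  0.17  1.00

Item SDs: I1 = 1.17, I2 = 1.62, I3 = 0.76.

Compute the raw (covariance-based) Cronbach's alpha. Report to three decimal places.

Σσ²ᵢ = 1.17² + 1.62² + 0.76² = 4.5709
Covariances σ_ij = r_ij · s_i · s_j:
  σ(I1,I2) = 0.12 × 1.17 × 1.62 = 0.2274
  σ(I1,I3) = 0.30 × 1.17 × 0.76 = 0.2668
  σ(I2,I3) = 0.17 × 1.62 × 0.76 = 0.2093
σ²_T = Σσ²ᵢ + 2·Σσ_ij = 4.5709 + 2 × 0.7035 = 5.9779
α = (3/2)·(1 − 4.5709/5.9779) = 0.353

α = 0.353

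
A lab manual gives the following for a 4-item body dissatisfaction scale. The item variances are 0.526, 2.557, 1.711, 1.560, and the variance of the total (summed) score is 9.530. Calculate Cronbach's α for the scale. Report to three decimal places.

Cronbach's α = 0.444

ΣVar(i) = 0.526 + 2.557 + 1.711 + 1.560 = 6.354
α = (k/(k−1))·(1 − ΣVar(i)/Var(T)) = (4/3)·(1 − 6.354/9.530) = 0.444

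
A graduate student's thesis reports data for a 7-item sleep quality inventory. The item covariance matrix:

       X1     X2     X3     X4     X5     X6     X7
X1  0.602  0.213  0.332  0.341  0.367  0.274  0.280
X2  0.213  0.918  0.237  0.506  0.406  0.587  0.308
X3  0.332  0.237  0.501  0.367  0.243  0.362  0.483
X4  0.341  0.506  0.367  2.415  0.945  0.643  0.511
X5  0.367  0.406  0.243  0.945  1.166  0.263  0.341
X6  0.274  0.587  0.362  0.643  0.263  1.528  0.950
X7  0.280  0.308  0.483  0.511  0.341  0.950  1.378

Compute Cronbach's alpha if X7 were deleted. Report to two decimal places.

α = 0.76

Remaining items: X1, X2, X3, X4, X5, X6 (k = 6).
Σσ²ᵢ = 0.602 + 0.918 + 0.501 + 2.415 + 1.166 + 1.528 = 7.130
Var(T) = 7.130 + 2 × 6.086 = 19.302
α (item deleted) = (6/5)·(1 − 7.130/19.302) = 0.76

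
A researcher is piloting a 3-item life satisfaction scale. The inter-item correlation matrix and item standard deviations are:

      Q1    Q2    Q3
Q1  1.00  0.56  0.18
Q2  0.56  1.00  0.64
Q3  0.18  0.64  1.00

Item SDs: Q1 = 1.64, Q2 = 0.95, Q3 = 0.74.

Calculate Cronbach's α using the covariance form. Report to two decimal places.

α = 0.64

Σσ²ᵢ = 1.64² + 0.95² + 0.74² = 4.1397
Covariances σ_ij = r_ij · s_i · s_j:
  σ(Q1,Q2) = 0.56 × 1.64 × 0.95 = 0.8725
  σ(Q1,Q3) = 0.18 × 1.64 × 0.74 = 0.2184
  σ(Q2,Q3) = 0.64 × 0.95 × 0.74 = 0.4499
σ²_T = Σσ²ᵢ + 2·Σσ_ij = 4.1397 + 2 × 1.5408 = 7.2213
α = (3/2)·(1 − 4.1397/7.2213) = 0.64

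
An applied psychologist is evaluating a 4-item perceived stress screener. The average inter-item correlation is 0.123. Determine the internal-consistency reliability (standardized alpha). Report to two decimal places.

Standardized α = k·r̄ / (1 + (k−1)·r̄) = 4 × 0.123 / (1 + 3 × 0.123)
  = 0.4920 / 1.3690 = 0.36

α = 0.36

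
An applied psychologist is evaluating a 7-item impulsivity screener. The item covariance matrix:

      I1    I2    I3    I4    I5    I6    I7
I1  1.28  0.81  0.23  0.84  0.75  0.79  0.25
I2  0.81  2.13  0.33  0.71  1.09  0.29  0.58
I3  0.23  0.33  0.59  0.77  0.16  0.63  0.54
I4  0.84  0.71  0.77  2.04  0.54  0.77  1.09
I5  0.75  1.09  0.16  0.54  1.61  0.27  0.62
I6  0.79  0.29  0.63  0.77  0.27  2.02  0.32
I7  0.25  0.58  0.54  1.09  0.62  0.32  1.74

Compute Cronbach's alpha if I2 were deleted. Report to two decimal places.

Remaining items: I1, I3, I4, I5, I6, I7 (k = 6).
sum of item variances = 1.28 + 0.59 + 2.04 + 1.61 + 2.02 + 1.74 = 9.28
total variance = 9.28 + 2 × 8.57 = 26.42
α (item deleted) = (6/5)·(1 − 9.28/26.42) = 0.78

α = 0.78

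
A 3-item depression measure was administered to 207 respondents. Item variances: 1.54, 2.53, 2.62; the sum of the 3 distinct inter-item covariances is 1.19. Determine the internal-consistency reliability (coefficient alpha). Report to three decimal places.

coefficient alpha = 0.394

sum of item variances = 1.54 + 2.53 + 2.62 = 6.69
Sum of distinct covariances = 1.19
total variance = sum of item variances + 2·Σcov = 6.69 + 2 × 1.19 = 9.07
α = (3/2)·(1 − 6.69/9.07) = 0.394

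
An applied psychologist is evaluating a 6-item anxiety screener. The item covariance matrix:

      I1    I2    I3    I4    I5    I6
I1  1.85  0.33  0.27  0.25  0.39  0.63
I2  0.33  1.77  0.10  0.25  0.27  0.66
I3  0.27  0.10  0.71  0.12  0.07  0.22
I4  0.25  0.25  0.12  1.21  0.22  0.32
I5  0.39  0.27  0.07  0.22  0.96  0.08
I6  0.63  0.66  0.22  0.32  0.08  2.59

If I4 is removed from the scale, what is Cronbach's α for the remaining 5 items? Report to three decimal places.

α = 0.542

Remaining items: I1, I2, I3, I5, I6 (k = 5).
sum of item variances = 1.85 + 1.77 + 0.71 + 0.96 + 2.59 = 7.88
total variance = 7.88 + 2 × 3.02 = 13.92
α (item deleted) = (5/4)·(1 − 7.88/13.92) = 0.542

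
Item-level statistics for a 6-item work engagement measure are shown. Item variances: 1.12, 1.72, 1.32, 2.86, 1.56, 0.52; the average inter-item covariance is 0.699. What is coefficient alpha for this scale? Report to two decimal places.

α = 0.84

ΣVar(i) = 1.12 + 1.72 + 1.32 + 2.86 + 1.56 + 0.52 = 9.10
Sum of the 15 distinct covariances = 15 × 0.699 = 10.485
Var(T) = ΣVar(i) + 2·Σcov = 9.10 + 2 × 10.485 = 30.070
α = (6/5)·(1 − 9.10/30.070) = 0.84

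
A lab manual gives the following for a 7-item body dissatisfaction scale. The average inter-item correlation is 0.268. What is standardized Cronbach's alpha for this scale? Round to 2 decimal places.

Standardized α = k·r̄ / (1 + (k−1)·r̄) = 7 × 0.268 / (1 + 6 × 0.268)
  = 1.8760 / 2.6080 = 0.72

standardized Cronbach's alpha = 0.72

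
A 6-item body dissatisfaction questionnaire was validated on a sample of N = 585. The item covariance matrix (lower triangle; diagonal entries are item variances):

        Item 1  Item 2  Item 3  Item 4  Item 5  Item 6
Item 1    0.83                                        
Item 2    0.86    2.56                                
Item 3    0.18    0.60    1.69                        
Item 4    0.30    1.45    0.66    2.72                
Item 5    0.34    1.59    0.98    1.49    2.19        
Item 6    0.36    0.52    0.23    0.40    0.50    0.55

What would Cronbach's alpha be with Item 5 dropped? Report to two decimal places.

Remaining items: Item 1, Item 2, Item 3, Item 4, Item 6 (k = 5).
Σσᵢ² = 0.83 + 2.56 + 1.69 + 2.72 + 0.55 = 8.35
σ²_total = 8.35 + 2 × 5.56 = 19.47
α (item deleted) = (5/4)·(1 − 8.35/19.47) = 0.71

Cronbach's alpha = 0.71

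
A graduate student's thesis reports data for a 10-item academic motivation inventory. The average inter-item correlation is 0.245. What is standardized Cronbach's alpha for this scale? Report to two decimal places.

Standardized α = k·r̄ / (1 + (k−1)·r̄) = 10 × 0.245 / (1 + 9 × 0.245)
  = 2.4500 / 3.2050 = 0.76

α = 0.76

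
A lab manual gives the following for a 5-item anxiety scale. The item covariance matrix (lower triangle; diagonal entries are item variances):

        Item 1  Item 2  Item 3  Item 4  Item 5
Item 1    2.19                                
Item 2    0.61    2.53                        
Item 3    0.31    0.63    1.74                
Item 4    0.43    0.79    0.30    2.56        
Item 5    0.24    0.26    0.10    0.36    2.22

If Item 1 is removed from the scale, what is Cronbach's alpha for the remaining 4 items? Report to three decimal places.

Remaining items: Item 2, Item 3, Item 4, Item 5 (k = 4).
ΣVar(i) = 2.53 + 1.74 + 2.56 + 2.22 = 9.05
total variance = 9.05 + 2 × 2.44 = 13.93
α (item deleted) = (4/3)·(1 − 9.05/13.93) = 0.467

α = 0.467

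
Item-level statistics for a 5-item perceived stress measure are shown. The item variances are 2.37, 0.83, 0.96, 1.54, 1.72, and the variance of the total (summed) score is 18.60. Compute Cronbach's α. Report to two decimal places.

Cronbach's α = 0.75

sum of item variances = 2.37 + 0.83 + 0.96 + 1.54 + 1.72 = 7.42
α = (k/(k−1))·(1 − sum of item variances/σ²_T) = (5/4)·(1 − 7.42/18.60) = 0.75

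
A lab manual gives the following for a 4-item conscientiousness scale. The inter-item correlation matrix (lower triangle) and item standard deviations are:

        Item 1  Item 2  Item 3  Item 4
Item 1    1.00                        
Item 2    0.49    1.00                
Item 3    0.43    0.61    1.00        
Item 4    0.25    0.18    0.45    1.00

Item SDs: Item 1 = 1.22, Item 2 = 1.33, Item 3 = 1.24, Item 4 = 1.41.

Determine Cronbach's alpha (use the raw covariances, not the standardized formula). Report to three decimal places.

α = 0.722

Σσ²ᵢ = 1.22² + 1.33² + 1.24² + 1.41² = 6.7830
Covariances σ_ij = r_ij · s_i · s_j:
  σ(Item 1,Item 2) = 0.49 × 1.22 × 1.33 = 0.7951
  σ(Item 1,Item 3) = 0.43 × 1.22 × 1.24 = 0.6505
  σ(Item 1,Item 4) = 0.25 × 1.22 × 1.41 = 0.4300
  σ(Item 2,Item 3) = 0.61 × 1.33 × 1.24 = 1.0060
  σ(Item 2,Item 4) = 0.18 × 1.33 × 1.41 = 0.3376
  σ(Item 3,Item 4) = 0.45 × 1.24 × 1.41 = 0.7868
σ²_T = Σσ²ᵢ + 2·Σσ_ij = 6.7830 + 2 × 4.0060 = 14.7950
α = (4/3)·(1 − 6.7830/14.7950) = 0.722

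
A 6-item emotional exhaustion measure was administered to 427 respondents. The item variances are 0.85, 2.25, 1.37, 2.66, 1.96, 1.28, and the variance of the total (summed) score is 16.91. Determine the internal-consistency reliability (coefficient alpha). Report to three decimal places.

coefficient alpha = 0.464

Σσ²ᵢ = 0.85 + 2.25 + 1.37 + 2.66 + 1.96 + 1.28 = 10.37
α = (k/(k−1))·(1 − Σσ²ᵢ/total variance) = (6/5)·(1 − 10.37/16.91) = 0.464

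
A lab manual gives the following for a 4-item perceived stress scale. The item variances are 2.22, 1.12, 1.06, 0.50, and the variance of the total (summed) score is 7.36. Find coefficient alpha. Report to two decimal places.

ΣVar(i) = 2.22 + 1.12 + 1.06 + 0.50 = 4.90
α = (k/(k−1))·(1 − ΣVar(i)/total variance) = (4/3)·(1 − 4.90/7.36) = 0.45

coefficient alpha = 0.45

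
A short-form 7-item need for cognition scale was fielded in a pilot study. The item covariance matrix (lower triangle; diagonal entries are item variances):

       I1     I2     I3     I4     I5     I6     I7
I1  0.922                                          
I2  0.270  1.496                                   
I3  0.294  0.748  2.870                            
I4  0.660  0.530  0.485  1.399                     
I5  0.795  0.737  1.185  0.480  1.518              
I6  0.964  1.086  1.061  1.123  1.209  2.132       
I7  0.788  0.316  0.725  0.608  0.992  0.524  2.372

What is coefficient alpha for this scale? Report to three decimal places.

α = 0.829

Σσ²ᵢ = 0.922 + 1.496 + 2.870 + 1.399 + 1.518 + 2.132 + 2.372 = 12.709
Sum of the distinct covariances = 15.580
Var(T) = 12.709 + 2 × 15.580 = 43.869
α = (k/(k−1))·(1 − Σσ²ᵢ/Var(T)) = (7/6)·(1 − 12.709/43.869) = 0.829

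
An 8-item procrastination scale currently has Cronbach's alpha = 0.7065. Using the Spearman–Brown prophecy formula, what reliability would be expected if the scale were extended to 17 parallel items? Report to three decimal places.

predicted reliability = 0.836

Length factor m = 17/8 = 2.1250
α' = m·α / (1 + (m−1)·α)
   = 17/8 × 0.7065 / (1 + (17/8 − 1) × 0.7065)
   = 1.5013 / 1.7948 = 0.836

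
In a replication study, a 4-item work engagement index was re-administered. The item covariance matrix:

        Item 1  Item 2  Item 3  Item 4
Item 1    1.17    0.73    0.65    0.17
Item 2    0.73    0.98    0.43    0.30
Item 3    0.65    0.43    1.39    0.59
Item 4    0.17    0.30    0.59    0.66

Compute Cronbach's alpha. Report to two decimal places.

sum of item variances = 1.17 + 0.98 + 1.39 + 0.66 = 4.20
Σ_{i<j} σ_ij = 2.87
Var(T) = 4.20 + 2 × 2.87 = 9.94
α = (k/(k−1))·(1 − sum of item variances/Var(T)) = (4/3)·(1 − 4.20/9.94) = 0.77

α = 0.77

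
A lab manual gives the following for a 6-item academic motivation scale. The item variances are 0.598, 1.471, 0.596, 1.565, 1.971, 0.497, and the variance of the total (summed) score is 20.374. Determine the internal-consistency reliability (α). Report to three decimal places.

sum of item variances = 0.598 + 1.471 + 0.596 + 1.565 + 1.971 + 0.497 = 6.698
α = (k/(k−1))·(1 − sum of item variances/Var(T)) = (6/5)·(1 − 6.698/20.374) = 0.805

α = 0.805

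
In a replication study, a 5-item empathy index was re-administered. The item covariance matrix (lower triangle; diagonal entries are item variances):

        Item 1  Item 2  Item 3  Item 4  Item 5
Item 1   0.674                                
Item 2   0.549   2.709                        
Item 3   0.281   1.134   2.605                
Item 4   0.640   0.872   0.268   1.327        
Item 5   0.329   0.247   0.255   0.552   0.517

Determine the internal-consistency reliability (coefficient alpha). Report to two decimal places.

coefficient alpha = 0.71

ΣVar(i) = 0.674 + 2.709 + 2.605 + 1.327 + 0.517 = 7.832
Σ_{i<j} σ_ij = 5.127
σ²_total = 7.832 + 2 × 5.127 = 18.086
α = (k/(k−1))·(1 − ΣVar(i)/σ²_total) = (5/4)·(1 − 7.832/18.086) = 0.71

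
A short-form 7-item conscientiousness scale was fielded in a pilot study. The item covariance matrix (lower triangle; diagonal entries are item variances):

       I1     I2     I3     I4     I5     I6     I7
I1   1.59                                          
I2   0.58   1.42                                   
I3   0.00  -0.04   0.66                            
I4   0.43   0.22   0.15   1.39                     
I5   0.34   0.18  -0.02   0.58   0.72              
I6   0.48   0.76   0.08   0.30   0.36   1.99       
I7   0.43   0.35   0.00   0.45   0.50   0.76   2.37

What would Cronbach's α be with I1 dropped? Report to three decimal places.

α = 0.624

Remaining items: I2, I3, I4, I5, I6, I7 (k = 6).
Σσ²ᵢ = 1.42 + 0.66 + 1.39 + 0.72 + 1.99 + 2.37 = 8.55
Var(T) = 8.55 + 2 × 4.63 = 17.81
α (item deleted) = (6/5)·(1 − 8.55/17.81) = 0.624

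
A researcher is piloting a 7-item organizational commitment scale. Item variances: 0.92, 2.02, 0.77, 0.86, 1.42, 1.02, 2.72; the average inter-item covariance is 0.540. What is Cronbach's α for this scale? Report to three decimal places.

sum of item variances = 0.92 + 2.02 + 0.77 + 0.86 + 1.42 + 1.02 + 2.72 = 9.73
Sum of the 21 distinct covariances = 21 × 0.540 = 11.340
total variance = sum of item variances + 2·Σcov = 9.73 + 2 × 11.340 = 32.410
α = (7/6)·(1 − 9.73/32.410) = 0.816

α = 0.816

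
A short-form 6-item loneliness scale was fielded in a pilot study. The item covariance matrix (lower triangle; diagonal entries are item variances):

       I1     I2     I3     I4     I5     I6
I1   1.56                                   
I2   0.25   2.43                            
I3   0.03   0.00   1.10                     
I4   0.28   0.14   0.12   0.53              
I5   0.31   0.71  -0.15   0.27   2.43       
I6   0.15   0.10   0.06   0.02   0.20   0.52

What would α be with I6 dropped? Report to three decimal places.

Remaining items: I1, I2, I3, I4, I5 (k = 5).
sum of item variances = 1.56 + 2.43 + 1.10 + 0.53 + 2.43 = 8.05
σ²_T = 8.05 + 2 × 1.96 = 11.97
α (item deleted) = (5/4)·(1 − 8.05/11.97) = 0.409

α = 0.409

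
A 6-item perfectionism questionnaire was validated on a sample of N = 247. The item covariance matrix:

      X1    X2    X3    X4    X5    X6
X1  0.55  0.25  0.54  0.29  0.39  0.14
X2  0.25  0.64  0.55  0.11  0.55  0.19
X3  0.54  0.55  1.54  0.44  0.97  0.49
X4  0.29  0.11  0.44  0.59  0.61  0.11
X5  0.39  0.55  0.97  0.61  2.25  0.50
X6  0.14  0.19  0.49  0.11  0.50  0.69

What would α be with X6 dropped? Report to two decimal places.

Remaining items: X1, X2, X3, X4, X5 (k = 5).
sum of item variances = 0.55 + 0.64 + 1.54 + 0.59 + 2.25 = 5.57
σ²_T = 5.57 + 2 × 4.70 = 14.97
α (item deleted) = (5/4)·(1 − 5.57/14.97) = 0.78

α = 0.78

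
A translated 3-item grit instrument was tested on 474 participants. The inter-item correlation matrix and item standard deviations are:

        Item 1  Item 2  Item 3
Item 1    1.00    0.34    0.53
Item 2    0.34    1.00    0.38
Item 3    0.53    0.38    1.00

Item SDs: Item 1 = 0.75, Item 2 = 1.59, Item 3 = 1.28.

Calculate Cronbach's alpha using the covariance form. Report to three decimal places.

Σσ²ᵢ = 0.75² + 1.59² + 1.28² = 4.7290
Covariances σ_ij = r_ij · s_i · s_j:
  σ(Item 1,Item 2) = 0.34 × 0.75 × 1.59 = 0.4055
  σ(Item 1,Item 3) = 0.53 × 0.75 × 1.28 = 0.5088
  σ(Item 2,Item 3) = 0.38 × 1.59 × 1.28 = 0.7734
σ²_T = Σσ²ᵢ + 2·Σσ_ij = 4.7290 + 2 × 1.6877 = 8.1044
α = (3/2)·(1 − 4.7290/8.1044) = 0.625

α = 0.625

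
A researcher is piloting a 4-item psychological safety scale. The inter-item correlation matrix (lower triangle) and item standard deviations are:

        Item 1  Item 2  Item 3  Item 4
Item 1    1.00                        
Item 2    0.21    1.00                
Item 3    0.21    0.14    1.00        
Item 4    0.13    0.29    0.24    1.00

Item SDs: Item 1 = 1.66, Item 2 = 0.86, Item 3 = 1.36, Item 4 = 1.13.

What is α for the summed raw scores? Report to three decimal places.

Σσ²ᵢ = 1.66² + 0.86² + 1.36² + 1.13² = 6.6217
Covariances σ_ij = r_ij · s_i · s_j:
  σ(Item 1,Item 2) = 0.21 × 1.66 × 0.86 = 0.2998
  σ(Item 1,Item 3) = 0.21 × 1.66 × 1.36 = 0.4741
  σ(Item 1,Item 4) = 0.13 × 1.66 × 1.13 = 0.2439
  σ(Item 2,Item 3) = 0.14 × 0.86 × 1.36 = 0.1637
  σ(Item 2,Item 4) = 0.29 × 0.86 × 1.13 = 0.2818
  σ(Item 3,Item 4) = 0.24 × 1.36 × 1.13 = 0.3688
σ²_T = Σσ²ᵢ + 2·Σσ_ij = 6.6217 + 2 × 1.8321 = 10.2859
α = (4/3)·(1 − 6.6217/10.2859) = 0.475

α = 0.475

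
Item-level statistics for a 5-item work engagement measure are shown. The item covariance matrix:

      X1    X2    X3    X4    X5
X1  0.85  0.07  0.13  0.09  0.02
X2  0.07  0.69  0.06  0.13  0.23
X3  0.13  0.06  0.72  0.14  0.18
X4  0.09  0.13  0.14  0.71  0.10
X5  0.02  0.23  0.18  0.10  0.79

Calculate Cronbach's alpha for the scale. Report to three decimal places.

α = 0.474

Σσ²ᵢ = 0.85 + 0.69 + 0.72 + 0.71 + 0.79 = 3.76
Sum of the distinct covariances = 1.15
σ²_total = 3.76 + 2 × 1.15 = 6.06
α = (k/(k−1))·(1 − Σσ²ᵢ/σ²_total) = (5/4)·(1 − 3.76/6.06) = 0.474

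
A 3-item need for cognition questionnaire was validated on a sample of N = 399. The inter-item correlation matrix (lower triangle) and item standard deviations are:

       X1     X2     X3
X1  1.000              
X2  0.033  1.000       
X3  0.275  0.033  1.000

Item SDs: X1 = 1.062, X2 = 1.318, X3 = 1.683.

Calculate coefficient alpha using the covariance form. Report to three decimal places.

coefficient alpha = 0.265

Σσ²ᵢ = 1.062² + 1.318² + 1.683² = 5.6975
Covariances σ_ij = r_ij · s_i · s_j:
  σ(X1,X2) = 0.033 × 1.062 × 1.318 = 0.0462
  σ(X1,X3) = 0.275 × 1.062 × 1.683 = 0.4915
  σ(X2,X3) = 0.033 × 1.318 × 1.683 = 0.0732
σ²_T = Σσ²ᵢ + 2·Σσ_ij = 5.6975 + 2 × 0.6109 = 6.9193
α = (3/2)·(1 − 5.6975/6.9193) = 0.265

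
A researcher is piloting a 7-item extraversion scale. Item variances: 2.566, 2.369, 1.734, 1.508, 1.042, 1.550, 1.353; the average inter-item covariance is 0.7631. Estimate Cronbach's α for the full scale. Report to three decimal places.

Σσᵢ² = 2.566 + 2.369 + 1.734 + 1.508 + 1.042 + 1.550 + 1.353 = 12.122
Sum of the 21 distinct covariances = 21 × 0.7631 = 16.0251
total variance = Σσᵢ² + 2·Σcov = 12.122 + 2 × 16.0251 = 44.1722
α = (7/6)·(1 − 12.122/44.1722) = 0.847

α = 0.847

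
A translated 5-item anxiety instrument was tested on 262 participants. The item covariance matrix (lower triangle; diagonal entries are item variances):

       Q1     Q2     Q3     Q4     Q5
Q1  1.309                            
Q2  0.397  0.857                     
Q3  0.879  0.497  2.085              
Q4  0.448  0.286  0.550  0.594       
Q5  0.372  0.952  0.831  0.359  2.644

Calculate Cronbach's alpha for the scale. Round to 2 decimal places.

Σσ²ᵢ = 1.309 + 0.857 + 2.085 + 0.594 + 2.644 = 7.489
Sum of the distinct covariances = 5.571
σ²_T = 7.489 + 2 × 5.571 = 18.631
α = (k/(k−1))·(1 − Σσ²ᵢ/σ²_T) = (5/4)·(1 − 7.489/18.631) = 0.75

α = 0.75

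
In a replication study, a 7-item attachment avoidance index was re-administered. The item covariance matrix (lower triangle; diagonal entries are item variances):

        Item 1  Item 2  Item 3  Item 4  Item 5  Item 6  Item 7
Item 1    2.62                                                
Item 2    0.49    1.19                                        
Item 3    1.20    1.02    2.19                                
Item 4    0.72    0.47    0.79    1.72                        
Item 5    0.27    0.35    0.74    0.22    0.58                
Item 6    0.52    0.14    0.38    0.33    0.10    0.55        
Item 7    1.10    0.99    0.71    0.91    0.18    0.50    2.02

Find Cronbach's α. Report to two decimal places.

Σσᵢ² = 2.62 + 1.19 + 2.19 + 1.72 + 0.58 + 0.55 + 2.02 = 10.87
Sum of off-diagonal covariances = 12.13
σ²_T = 10.87 + 2 × 12.13 = 35.13
α = (k/(k−1))·(1 − Σσᵢ²/σ²_T) = (7/6)·(1 − 10.87/35.13) = 0.81

Cronbach's α = 0.81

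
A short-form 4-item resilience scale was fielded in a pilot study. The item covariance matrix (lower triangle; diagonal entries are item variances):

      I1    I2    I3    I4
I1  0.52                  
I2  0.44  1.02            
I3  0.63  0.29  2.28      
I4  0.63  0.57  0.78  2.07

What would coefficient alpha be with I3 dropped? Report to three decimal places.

Remaining items: I1, I2, I4 (k = 3).
Σσᵢ² = 0.52 + 1.02 + 2.07 = 3.61
Var(T) = 3.61 + 2 × 1.64 = 6.89
α (item deleted) = (3/2)·(1 − 3.61/6.89) = 0.714

α = 0.714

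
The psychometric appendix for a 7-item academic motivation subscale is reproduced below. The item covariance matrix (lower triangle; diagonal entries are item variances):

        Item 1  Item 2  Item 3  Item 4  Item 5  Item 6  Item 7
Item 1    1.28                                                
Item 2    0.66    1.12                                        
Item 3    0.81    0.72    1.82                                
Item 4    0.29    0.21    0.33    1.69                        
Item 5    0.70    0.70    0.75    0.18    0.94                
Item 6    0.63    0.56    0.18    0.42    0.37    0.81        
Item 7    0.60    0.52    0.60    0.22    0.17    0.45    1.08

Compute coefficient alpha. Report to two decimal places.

Σσ²ᵢ = 1.28 + 1.12 + 1.82 + 1.69 + 0.94 + 0.81 + 1.08 = 8.74
Sum of off-diagonal covariances = 10.07
σ²_T = 8.74 + 2 × 10.07 = 28.88
α = (k/(k−1))·(1 − Σσ²ᵢ/σ²_T) = (7/6)·(1 − 8.74/28.88) = 0.81

α = 0.81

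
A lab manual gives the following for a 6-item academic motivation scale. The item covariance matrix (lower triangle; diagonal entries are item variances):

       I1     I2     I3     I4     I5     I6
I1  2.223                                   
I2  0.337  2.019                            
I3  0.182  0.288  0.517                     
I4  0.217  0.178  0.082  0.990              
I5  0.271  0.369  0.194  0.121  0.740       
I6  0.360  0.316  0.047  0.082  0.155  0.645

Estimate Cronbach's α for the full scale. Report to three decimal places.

Σσᵢ² = 2.223 + 2.019 + 0.517 + 0.990 + 0.740 + 0.645 = 7.134
Sum of the distinct covariances = 3.199
σ²_total = 7.134 + 2 × 3.199 = 13.532
α = (k/(k−1))·(1 − Σσᵢ²/σ²_total) = (6/5)·(1 − 7.134/13.532) = 0.567

Cronbach's α = 0.567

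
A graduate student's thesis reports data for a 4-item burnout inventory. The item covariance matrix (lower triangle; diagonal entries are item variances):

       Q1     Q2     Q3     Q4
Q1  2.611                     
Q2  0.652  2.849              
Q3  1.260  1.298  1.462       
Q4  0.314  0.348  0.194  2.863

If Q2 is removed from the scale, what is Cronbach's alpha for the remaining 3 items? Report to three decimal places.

Remaining items: Q1, Q3, Q4 (k = 3).
sum of item variances = 2.611 + 1.462 + 2.863 = 6.936
σ²_total = 6.936 + 2 × 1.768 = 10.472
α (item deleted) = (3/2)·(1 − 6.936/10.472) = 0.506

Cronbach's alpha = 0.506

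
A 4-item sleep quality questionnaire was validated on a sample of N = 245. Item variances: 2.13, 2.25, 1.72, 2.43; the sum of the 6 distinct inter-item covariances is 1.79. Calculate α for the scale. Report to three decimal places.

α = 0.394

Σσ²ᵢ = 2.13 + 2.25 + 1.72 + 2.43 = 8.53
Sum of distinct covariances = 1.79
σ²_total = Σσ²ᵢ + 2·Σcov = 8.53 + 2 × 1.79 = 12.11
α = (4/3)·(1 − 8.53/12.11) = 0.394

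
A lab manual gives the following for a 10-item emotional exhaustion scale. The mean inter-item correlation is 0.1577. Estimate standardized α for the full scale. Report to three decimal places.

Standardized α = k·r̄ / (1 + (k−1)·r̄) = 10 × 0.1577 / (1 + 9 × 0.1577)
  = 1.5770 / 2.4193 = 0.652

standardized α = 0.652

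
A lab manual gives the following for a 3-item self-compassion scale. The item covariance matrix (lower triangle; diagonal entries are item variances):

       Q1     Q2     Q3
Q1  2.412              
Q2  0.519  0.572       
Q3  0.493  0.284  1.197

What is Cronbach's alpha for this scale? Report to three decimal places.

α = 0.574

sum of item variances = 2.412 + 0.572 + 1.197 = 4.181
Sum of the distinct covariances = 1.296
σ²_T = 4.181 + 2 × 1.296 = 6.773
α = (k/(k−1))·(1 − sum of item variances/σ²_T) = (3/2)·(1 − 4.181/6.773) = 0.574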